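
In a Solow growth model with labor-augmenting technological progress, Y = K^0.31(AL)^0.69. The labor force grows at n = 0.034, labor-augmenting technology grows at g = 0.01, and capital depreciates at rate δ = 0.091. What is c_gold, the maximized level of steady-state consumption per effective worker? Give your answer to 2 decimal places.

c_gold ≈ 1.00

n + g + δ = 0.034 + 0.01 + 0.091 = 0.135.
Golden rule sets MPK = n+g+δ: 0.31·k^(0.31−1) = 0.135, so k_gold = (0.31/0.135)^(1/0.69) ≈ 3.3360.
y_gold = 3.3360^0.31 ≈ 1.4528.
c_gold = y_gold − (n+g+δ)·k_gold = 1.4528 − 0.135·3.3360 ≈ 1.0024.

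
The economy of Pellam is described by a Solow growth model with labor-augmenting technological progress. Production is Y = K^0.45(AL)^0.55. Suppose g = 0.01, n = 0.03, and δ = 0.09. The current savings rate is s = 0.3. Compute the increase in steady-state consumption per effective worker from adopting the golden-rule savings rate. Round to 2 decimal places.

Capital per effective worker breaks even when investment replaces (n + g + δ)·k; here n + g + δ = 0.13.
Current steady state (s = 0.3): k* = (0.3/0.13)^(1/0.55) ≈ 4.5743, y* = 4.5743^0.45 ≈ 1.9822, c* = (1−0.3)·1.9822 ≈ 1.3875.
Setting f'(k) = n+g+δ gives 0.45·k^(0.45−1) = 0.13, hence k_gold = (0.45/0.13)^(1/0.55) ≈ 9.5607.
y_gold = 9.5607^0.45 ≈ 2.7620, c_gold = y_gold − 0.13·k_gold ≈ 1.5191.
Gain: Δc = 1.5191 − 1.3875 ≈ 0.1316.

Δc ≈ 0.13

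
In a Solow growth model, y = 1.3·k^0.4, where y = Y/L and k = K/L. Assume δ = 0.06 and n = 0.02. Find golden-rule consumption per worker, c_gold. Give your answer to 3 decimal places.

c_gold ≈ 2.717

Break-even investment rate: n + δ = 0.02 + 0.06 = 0.08.
At the golden rule the marginal product of capital equals n+δ: 0.4·1.3·k^(0.4−1) = 0.08. Solving, k_gold = (0.4·1.3/0.08)^(1/0.6) ≈ 22.6389.
y_gold = 1.3·22.6389^0.4 ≈ 4.5278.
c_gold = y_gold − (n+δ)·k_gold = 4.5278 − 0.08·22.6389 ≈ 2.7167.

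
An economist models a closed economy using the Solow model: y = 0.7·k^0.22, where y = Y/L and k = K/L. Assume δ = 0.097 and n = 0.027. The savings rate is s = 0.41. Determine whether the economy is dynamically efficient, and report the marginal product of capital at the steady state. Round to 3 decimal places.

n + δ = 0.027 + 0.097 = 0.124.
Steady-state k*: s·A·k^0.22 = 0.124·k gives k* = (0.41·0.7/0.124)^(1/0.78) ≈ 2.9326.
MPK = 0.22·0.7·2.9326^(-0.78) ≈ 0.0665.
MPK < n+δ = 0.124, so the economy is dynamically inefficient (over-saving).

dynamically inefficient; MPK ≈ 0.067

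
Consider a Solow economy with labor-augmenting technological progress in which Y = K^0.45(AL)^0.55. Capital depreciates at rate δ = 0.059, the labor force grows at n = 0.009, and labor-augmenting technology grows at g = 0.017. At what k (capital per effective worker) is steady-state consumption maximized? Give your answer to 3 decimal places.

n + g + δ = 0.009 + 0.017 + 0.059 = 0.085.
At the golden rule the marginal product of capital equals n+g+δ: 0.45·k^(0.45−1) = 0.085. Solving, k_gold = (0.45/0.085)^(1/0.55) ≈ 20.7009.

k_gold ≈ 20.701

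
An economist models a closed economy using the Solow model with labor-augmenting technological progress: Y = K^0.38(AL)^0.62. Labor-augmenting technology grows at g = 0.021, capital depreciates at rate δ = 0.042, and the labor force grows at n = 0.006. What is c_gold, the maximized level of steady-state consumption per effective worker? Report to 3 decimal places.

c_gold ≈ 1.764

Capital per effective worker breaks even when investment replaces (n + g + δ)·k; here n + g + δ = 0.069.
Setting f'(k) = n+g+δ gives 0.38·k^(0.38−1) = 0.069, hence k_gold = (0.38/0.069)^(1/0.62) ≈ 15.6695.
y_gold = 15.6695^0.38 ≈ 2.8453.
c_gold = y_gold − (n+g+δ)·k_gold = 2.8453 − 0.069·15.6695 ≈ 1.7641.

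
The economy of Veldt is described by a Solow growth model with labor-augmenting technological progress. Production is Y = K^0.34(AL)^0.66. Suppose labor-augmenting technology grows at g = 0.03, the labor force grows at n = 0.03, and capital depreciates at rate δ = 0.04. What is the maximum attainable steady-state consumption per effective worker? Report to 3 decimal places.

The effective depreciation rate is n + g + δ = 0.03 + 0.03 + 0.04 = 0.1.
Setting f'(k) = n+g+δ gives 0.34·k^(0.34−1) = 0.1, hence k_gold = (0.34/0.1)^(1/0.66) ≈ 6.3866.
y_gold = 6.3866^0.34 ≈ 1.8784.
c_gold = y_gold − (n+g+δ)·k_gold = 1.8784 − 0.1·6.3866 ≈ 1.2398.

c_gold ≈ 1.240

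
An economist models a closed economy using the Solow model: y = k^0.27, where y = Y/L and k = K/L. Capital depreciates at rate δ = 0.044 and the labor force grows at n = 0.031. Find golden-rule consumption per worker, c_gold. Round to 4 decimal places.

c_gold ≈ 1.1724

Capital per worker breaks even when investment replaces (n + δ)·k; here n + δ = 0.075.
Maximizing c = f(k) − (n+δ)·k gives f'(k) = n+δ, i.e. 0.27·k^(0.27−1) = 0.075, so k_gold = (0.27/0.075)^(1/0.73) ≈ 5.7817.
y_gold = 5.7817^0.27 ≈ 1.6060.
c_gold = y_gold − (n+δ)·k_gold = 1.6060 − 0.075·5.7817 ≈ 1.1724.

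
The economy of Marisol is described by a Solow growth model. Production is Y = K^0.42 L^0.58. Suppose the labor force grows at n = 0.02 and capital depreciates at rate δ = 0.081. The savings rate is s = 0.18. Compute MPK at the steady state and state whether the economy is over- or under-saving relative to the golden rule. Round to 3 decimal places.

under-saving; MPK ≈ 0.236

The effective depreciation rate is n + δ = 0.02 + 0.081 = 0.101.
Steady-state k*: s·k^0.42 = 0.101·k gives k* = (0.18/0.101)^(1/0.58) ≈ 2.7082.
MPK = 0.42·2.7082^(-0.58) ≈ 0.2357.
MPK > n+δ = 0.101, so the economy is dynamically efficient (under-saving).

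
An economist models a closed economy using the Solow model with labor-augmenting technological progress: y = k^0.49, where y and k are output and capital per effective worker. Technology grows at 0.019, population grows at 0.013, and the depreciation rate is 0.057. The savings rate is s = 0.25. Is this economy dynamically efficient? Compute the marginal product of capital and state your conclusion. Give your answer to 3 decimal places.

dynamically efficient; MPK ≈ 0.174

n + g + δ = 0.013 + 0.019 + 0.057 = 0.089.
Steady-state k*: s·k^0.49 = 0.089·k gives k* = (0.25/0.089)^(1/0.51) ≈ 7.5772.
MPK = 0.49·7.5772^(-0.51) ≈ 0.1744.
MPK > n+g+δ = 0.089, so the economy is dynamically efficient (under-saving).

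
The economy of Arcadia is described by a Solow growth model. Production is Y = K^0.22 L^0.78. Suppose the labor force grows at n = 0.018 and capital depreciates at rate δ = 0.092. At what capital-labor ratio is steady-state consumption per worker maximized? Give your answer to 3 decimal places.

The effective depreciation rate is n + δ = 0.018 + 0.092 = 0.11.
At the golden rule the marginal product of capital equals n+δ: 0.22·k^(0.22−1) = 0.11. Solving, k_gold = (0.22/0.11)^(1/0.78) ≈ 2.4318.

k_gold ≈ 2.432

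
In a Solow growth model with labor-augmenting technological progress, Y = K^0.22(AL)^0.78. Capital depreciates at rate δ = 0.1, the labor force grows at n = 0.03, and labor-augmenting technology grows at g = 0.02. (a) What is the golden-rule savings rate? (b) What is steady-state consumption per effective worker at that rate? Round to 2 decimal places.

(a) s_gold = 0.22; (b) c_gold ≈ 0.87

Break-even investment rate: n + g + δ = 0.03 + 0.02 + 0.1 = 0.15.
For Cobb-Douglas, s_gold equals capital's share: s_gold = 0.22.
Setting f'(k) = n+g+δ gives 0.22·k^(0.22−1) = 0.15, hence k_gold = (0.22/0.15)^(1/0.78) ≈ 1.6340.
y_gold = 1.6340^0.22 ≈ 1.1141; c_gold = (1−0.22)·y_gold ≈ 0.8690.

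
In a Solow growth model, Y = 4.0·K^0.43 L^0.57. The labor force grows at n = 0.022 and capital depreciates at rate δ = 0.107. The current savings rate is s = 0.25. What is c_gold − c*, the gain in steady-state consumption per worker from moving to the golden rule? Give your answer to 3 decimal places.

n + δ = 0.022 + 0.107 = 0.129.
Current steady state (s = 0.25): k* = (0.25·4.0/0.129)^(1/0.57) ≈ 36.3387, y* = 4.0·36.3387^0.43 ≈ 18.7507, c* = (1−0.25)·18.7507 ≈ 14.0631.
At the golden rule the marginal product of capital equals n+δ: 0.43·4.0·k^(0.43−1) = 0.129. Solving, k_gold = (0.43·4.0/0.129)^(1/0.57) ≈ 94.0972.
y_gold = 4.0·94.0972^0.43 ≈ 28.2292, c_gold = y_gold − 0.129·k_gold ≈ 16.0906.
Gain: Δc = 16.0906 − 14.0631 ≈ 2.0276.

Δc ≈ 2.028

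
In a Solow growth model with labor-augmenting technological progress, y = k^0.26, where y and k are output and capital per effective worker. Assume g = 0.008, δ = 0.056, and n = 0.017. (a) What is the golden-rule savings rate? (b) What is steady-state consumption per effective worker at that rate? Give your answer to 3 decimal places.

The effective depreciation rate is n + g + δ = 0.017 + 0.008 + 0.056 = 0.081.
For Cobb-Douglas, s_gold equals capital's share: s_gold = 0.26.
Golden rule sets MPK = n+g+δ: 0.26·k^(0.26−1) = 0.081, so k_gold = (0.26/0.081)^(1/0.74) ≈ 4.8355.
y_gold = 4.8355^0.26 ≈ 1.5065; c_gold = (1−0.26)·y_gold ≈ 1.1148.

(a) s_gold = 0.260; (b) c_gold ≈ 1.115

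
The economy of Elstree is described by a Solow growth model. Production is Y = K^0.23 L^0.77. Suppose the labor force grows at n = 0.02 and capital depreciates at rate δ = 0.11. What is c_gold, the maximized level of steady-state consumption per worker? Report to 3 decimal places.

Capital per worker breaks even when investment replaces (n + δ)·k; here n + δ = 0.13.
At the golden rule the marginal product of capital equals n+δ: 0.23·k^(0.23−1) = 0.13. Solving, k_gold = (0.23/0.13)^(1/0.77) ≈ 2.0980.
y_gold = 2.0980^0.23 ≈ 1.1858.
c_gold = y_gold − (n+δ)·k_gold = 1.1858 − 0.13·2.0980 ≈ 0.9131.

c_gold ≈ 0.913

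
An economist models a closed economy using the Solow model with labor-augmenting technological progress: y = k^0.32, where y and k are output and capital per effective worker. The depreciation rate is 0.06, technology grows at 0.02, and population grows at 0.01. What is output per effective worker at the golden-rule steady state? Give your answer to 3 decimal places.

Capital per effective worker breaks even when investment replaces (n + g + δ)·k; here n + g + δ = 0.09.
At the golden rule the marginal product of capital equals n+g+δ: 0.32·k^(0.32−1) = 0.09. Solving, k_gold = (0.32/0.09)^(1/0.68) ≈ 6.4589.
Output: y_gold = k_gold^0.32 = 6.4589^0.32 ≈ 1.8166.

y_gold ≈ 1.817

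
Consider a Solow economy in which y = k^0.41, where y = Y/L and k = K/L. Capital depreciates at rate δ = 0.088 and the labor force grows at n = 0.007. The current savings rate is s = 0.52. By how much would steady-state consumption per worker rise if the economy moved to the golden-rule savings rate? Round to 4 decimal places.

n + δ = 0.007 + 0.088 = 0.095.
Current steady state (s = 0.52): k* = (0.52/0.095)^(1/0.59) ≈ 17.8370, y* = 17.8370^0.41 ≈ 3.2587, c* = (1−0.52)·3.2587 ≈ 1.5642.
At the golden rule the marginal product of capital equals n+δ: 0.41·k^(0.41−1) = 0.095. Solving, k_gold = (0.41/0.095)^(1/0.59) ≈ 11.9227.
y_gold = 11.9227^0.41 ≈ 2.7626, c_gold = y_gold − 0.095·k_gold ≈ 1.6299.
Gain: Δc = 1.6299 − 1.5642 ≈ 0.0657.

Δc ≈ 0.0657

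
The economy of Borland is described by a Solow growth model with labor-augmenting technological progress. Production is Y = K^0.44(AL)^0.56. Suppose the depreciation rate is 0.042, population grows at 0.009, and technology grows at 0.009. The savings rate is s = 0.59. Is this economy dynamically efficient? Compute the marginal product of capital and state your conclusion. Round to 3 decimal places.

The effective depreciation rate is n + g + δ = 0.009 + 0.009 + 0.042 = 0.06.
Steady-state k*: s·k^0.44 = 0.06·k gives k* = (0.59/0.06)^(1/0.56) ≈ 59.2489.
MPK = 0.44·59.2489^(-0.56) ≈ 0.0447.
MPK < n+g+δ = 0.06, so the economy is dynamically inefficient (over-saving).

dynamically inefficient; MPK ≈ 0.045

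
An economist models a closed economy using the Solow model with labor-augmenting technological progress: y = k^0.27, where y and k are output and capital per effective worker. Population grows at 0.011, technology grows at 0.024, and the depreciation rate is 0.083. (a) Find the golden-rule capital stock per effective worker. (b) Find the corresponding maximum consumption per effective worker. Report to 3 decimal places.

Break-even investment rate: n + g + δ = 0.011 + 0.024 + 0.083 = 0.118.
At the golden rule the marginal product of capital equals n+g+δ: 0.27·k^(0.27−1) = 0.118. Solving, k_gold = (0.27/0.118)^(1/0.73) ≈ 3.1077.
y_gold = 3.1077^0.27 ≈ 1.3582; c_gold = y_gold − 0.118·k_gold ≈ 0.9915.

(a) k_gold ≈ 3.108; (b) c_gold ≈ 0.991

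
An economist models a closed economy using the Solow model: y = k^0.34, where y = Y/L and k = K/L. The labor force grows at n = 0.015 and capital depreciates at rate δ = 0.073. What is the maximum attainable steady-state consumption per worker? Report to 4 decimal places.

c_gold ≈ 1.3241

The effective depreciation rate is n + δ = 0.015 + 0.073 = 0.088.
At the golden rule the marginal product of capital equals n+δ: 0.34·k^(0.34−1) = 0.088. Solving, k_gold = (0.34/0.088)^(1/0.66) ≈ 7.7515.
y_gold = 7.7515^0.34 ≈ 2.0063.
c_gold = y_gold − (n+δ)·k_gold = 2.0063 − 0.088·7.7515 ≈ 1.3241.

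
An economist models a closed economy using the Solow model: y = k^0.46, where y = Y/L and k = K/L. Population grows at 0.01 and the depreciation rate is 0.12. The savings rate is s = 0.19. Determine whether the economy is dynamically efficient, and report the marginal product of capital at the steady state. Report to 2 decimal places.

dynamically efficient; MPK ≈ 0.31

n + δ = 0.01 + 0.12 = 0.13.
Steady-state k*: s·k^0.46 = 0.13·k gives k* = (0.19/0.13)^(1/0.54) ≈ 2.0193.
MPK = 0.46·2.0193^(-0.54) ≈ 0.3147.
MPK > n+δ = 0.13, so the economy is dynamically efficient (under-saving).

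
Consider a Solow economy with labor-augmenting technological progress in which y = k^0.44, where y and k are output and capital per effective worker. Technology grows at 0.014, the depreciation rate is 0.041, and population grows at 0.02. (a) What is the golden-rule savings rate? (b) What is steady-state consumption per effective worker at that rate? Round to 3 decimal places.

(a) s_gold = 0.440; (b) c_gold ≈ 2.249

n + g + δ = 0.02 + 0.014 + 0.041 = 0.075.
For Cobb-Douglas, s_gold equals capital's share: s_gold = 0.44.
At the golden rule the marginal product of capital equals n+g+δ: 0.44·k^(0.44−1) = 0.075. Solving, k_gold = (0.44/0.075)^(1/0.56) ≈ 23.5574.
y_gold = 23.5574^0.44 ≈ 4.0155; c_gold = (1−0.44)·y_gold ≈ 2.2487.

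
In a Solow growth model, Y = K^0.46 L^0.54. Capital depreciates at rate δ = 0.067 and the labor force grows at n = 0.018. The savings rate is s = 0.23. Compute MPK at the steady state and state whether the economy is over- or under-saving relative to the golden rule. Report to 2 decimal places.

under-saving; MPK ≈ 0.17

n + δ = 0.018 + 0.067 = 0.085.
Steady-state k*: s·k^0.46 = 0.085·k gives k* = (0.23/0.085)^(1/0.54) ≈ 6.3179.
MPK = 0.46·6.3179^(-0.54) ≈ 0.1700.
MPK > n+δ = 0.085, so the economy is dynamically efficient (under-saving).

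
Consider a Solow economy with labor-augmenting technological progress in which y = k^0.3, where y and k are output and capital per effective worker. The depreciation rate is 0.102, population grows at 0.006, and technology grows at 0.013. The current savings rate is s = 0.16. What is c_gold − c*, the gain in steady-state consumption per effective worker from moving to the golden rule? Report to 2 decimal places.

Capital per effective worker breaks even when investment replaces (n + g + δ)·k; here n + g + δ = 0.121.
Current steady state (s = 0.16): k* = (0.16/0.121)^(1/0.7) ≈ 1.4905, y* = 1.4905^0.3 ≈ 1.1272, c* = (1−0.16)·1.1272 ≈ 0.9468.
Setting f'(k) = n+g+δ gives 0.3·k^(0.3−1) = 0.121, hence k_gold = (0.3/0.121)^(1/0.7) ≈ 3.6588.
y_gold = 3.6588^0.3 ≈ 1.4757, c_gold = y_gold − 0.121·k_gold ≈ 1.0330.
Gain: Δc = 1.0330 − 0.9468 ≈ 0.0862.

Δc ≈ 0.09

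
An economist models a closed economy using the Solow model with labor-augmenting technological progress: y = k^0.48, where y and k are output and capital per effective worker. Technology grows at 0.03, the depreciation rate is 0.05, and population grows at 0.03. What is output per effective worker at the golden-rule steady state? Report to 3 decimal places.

Capital per effective worker breaks even when investment replaces (n + g + δ)·k; here n + g + δ = 0.11.
At the golden rule the marginal product of capital equals n+g+δ: 0.48·k^(0.48−1) = 0.11. Solving, k_gold = (0.48/0.11)^(1/0.52) ≈ 17.0011.
Output: y_gold = k_gold^0.48 = 17.0011^0.48 ≈ 3.8961.

y_gold ≈ 3.896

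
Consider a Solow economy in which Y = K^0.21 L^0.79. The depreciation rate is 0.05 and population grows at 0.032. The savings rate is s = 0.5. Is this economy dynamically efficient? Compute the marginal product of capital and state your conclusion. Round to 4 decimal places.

Capital per worker breaks even when investment replaces (n + δ)·k; here n + δ = 0.082.
Steady-state k*: s·k^0.21 = 0.082·k gives k* = (0.5/0.082)^(1/0.79) ≈ 9.8598.
MPK = 0.21·9.8598^(-0.79) ≈ 0.0344.
MPK < n+δ = 0.082, so the economy is dynamically inefficient (over-saving).

dynamically inefficient; MPK ≈ 0.0344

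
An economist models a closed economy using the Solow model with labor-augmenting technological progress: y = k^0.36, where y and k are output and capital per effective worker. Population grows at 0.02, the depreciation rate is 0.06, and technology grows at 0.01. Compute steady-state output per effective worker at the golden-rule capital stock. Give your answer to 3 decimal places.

y_gold ≈ 2.181

n + g + δ = 0.02 + 0.01 + 0.06 = 0.09.
Golden rule sets MPK = n+g+δ: 0.36·k^(0.36−1) = 0.09, so k_gold = (0.36/0.09)^(1/0.64) ≈ 8.7241.
Output: y_gold = k_gold^0.36 = 8.7241^0.36 ≈ 2.1810.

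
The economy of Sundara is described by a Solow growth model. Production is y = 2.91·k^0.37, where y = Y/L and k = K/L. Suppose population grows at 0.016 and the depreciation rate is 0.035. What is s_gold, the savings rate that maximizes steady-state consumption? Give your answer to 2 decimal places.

Break-even investment rate: n + δ = 0.016 + 0.035 = 0.051.
At the golden rule MPK = n+δ, and in any Cobb-Douglas steady state s = (n+δ)·k/y = MPK·k/y = capital's share 0.37.

s_gold = 0.37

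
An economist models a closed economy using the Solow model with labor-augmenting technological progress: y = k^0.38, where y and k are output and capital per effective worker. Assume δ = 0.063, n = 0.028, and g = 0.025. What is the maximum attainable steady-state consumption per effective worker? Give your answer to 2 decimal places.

n + g + δ = 0.028 + 0.025 + 0.063 = 0.116.
At the golden rule the marginal product of capital equals n+g+δ: 0.38·k^(0.38−1) = 0.116. Solving, k_gold = (0.38/0.116)^(1/0.62) ≈ 6.7791.
y_gold = 6.7791^0.38 ≈ 2.0694.
c_gold = y_gold − (n+g+δ)·k_gold = 2.0694 − 0.116·6.7791 ≈ 1.2830.

c_gold ≈ 1.28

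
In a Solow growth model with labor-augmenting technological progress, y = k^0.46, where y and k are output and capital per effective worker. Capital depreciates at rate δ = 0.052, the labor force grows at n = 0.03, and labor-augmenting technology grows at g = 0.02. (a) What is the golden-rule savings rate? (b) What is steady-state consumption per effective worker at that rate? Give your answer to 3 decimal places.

(a) s_gold = 0.460; (b) c_gold ≈ 1.948

The effective depreciation rate is n + g + δ = 0.03 + 0.02 + 0.052 = 0.102.
For Cobb-Douglas, s_gold equals capital's share: s_gold = 0.46.
Setting f'(k) = n+g+δ gives 0.46·k^(0.46−1) = 0.102, hence k_gold = (0.46/0.102)^(1/0.54) ≈ 16.2706.
y_gold = 16.2706^0.46 ≈ 3.6078; c_gold = (1−0.46)·y_gold ≈ 1.9482.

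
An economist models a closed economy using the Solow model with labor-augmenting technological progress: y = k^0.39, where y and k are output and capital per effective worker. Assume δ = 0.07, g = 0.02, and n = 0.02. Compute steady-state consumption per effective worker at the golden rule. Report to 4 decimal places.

Capital per effective worker breaks even when investment replaces (n + g + δ)·k; here n + g + δ = 0.11.
Maximizing c = f(k) − (n+g+δ)·k gives f'(k) = n+g+δ, i.e. 0.39·k^(0.39−1) = 0.11, so k_gold = (0.39/0.11)^(1/0.61) ≈ 7.9635.
y_gold = 7.9635^0.39 ≈ 2.2461.
c_gold = y_gold − (n+g+δ)·k_gold = 2.2461 − 0.11·7.9635 ≈ 1.3701.

c_gold ≈ 1.3701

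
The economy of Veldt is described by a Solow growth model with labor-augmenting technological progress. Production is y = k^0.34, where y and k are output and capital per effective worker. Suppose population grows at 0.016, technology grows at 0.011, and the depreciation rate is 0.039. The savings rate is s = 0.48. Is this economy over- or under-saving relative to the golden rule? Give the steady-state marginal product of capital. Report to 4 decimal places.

over-saving; MPK ≈ 0.0468

Break-even investment rate: n + g + δ = 0.016 + 0.011 + 0.039 = 0.066.
Steady-state k*: s·k^0.34 = 0.066·k gives k* = (0.48/0.066)^(1/0.66) ≈ 20.2117.
MPK = 0.34·20.2117^(-0.66) ≈ 0.0468.
MPK < n+g+δ = 0.066, so the economy is dynamically inefficient (over-saving).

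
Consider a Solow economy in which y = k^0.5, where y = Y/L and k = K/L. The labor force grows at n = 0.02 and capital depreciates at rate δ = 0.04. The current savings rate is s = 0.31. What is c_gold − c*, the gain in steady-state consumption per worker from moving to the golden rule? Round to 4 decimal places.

Break-even investment rate: n + δ = 0.02 + 0.04 = 0.06.
Current steady state (s = 0.31): k* = (0.31/0.06)^(1/0.5) ≈ 26.6944, y* = 26.6944^0.5 ≈ 5.1667, c* = (1−0.31)·5.1667 ≈ 3.5650.
Setting f'(k) = n+δ gives 0.5·k^(0.5−1) = 0.06, hence k_gold = (0.5/0.06)^(1/0.5) ≈ 69.4444.
y_gold = 69.4444^0.5 ≈ 8.3333, c_gold = y_gold − 0.06·k_gold ≈ 4.1667.
Gain: Δc = 4.1667 − 3.5650 ≈ 0.6017.

Δc ≈ 0.6017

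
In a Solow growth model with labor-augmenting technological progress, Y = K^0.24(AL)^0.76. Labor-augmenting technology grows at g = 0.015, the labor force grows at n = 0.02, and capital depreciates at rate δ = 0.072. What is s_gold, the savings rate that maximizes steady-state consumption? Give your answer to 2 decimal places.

s_gold = 0.24

Capital per effective worker breaks even when investment replaces (n + g + δ)·k; here n + g + δ = 0.107.
At the golden rule MPK = n+g+δ, and in any Cobb-Douglas steady state s = (n+g+δ)·k/y = MPK·k/y = capital's share 0.24.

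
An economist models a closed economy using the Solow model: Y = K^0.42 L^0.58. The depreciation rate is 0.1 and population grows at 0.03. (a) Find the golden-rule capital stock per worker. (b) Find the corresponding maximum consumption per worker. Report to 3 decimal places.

Break-even investment rate: n + δ = 0.03 + 0.1 = 0.13.
At the golden rule the marginal product of capital equals n+δ: 0.42·k^(0.42−1) = 0.13. Solving, k_gold = (0.42/0.13)^(1/0.58) ≈ 7.5529.
y_gold = 7.5529^0.42 ≈ 2.3378; c_gold = y_gold − 0.13·k_gold ≈ 1.3559.

(a) k_gold ≈ 7.553; (b) c_gold ≈ 1.356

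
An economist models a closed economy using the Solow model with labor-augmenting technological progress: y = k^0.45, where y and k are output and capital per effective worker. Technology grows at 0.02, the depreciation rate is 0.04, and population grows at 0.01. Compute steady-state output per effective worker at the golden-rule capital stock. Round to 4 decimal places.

y_gold ≈ 4.5834

n + g + δ = 0.01 + 0.02 + 0.04 = 0.07.
Maximizing c = f(k) − (n+g+δ)·k gives f'(k) = n+g+δ, i.e. 0.45·k^(0.45−1) = 0.07, so k_gold = (0.45/0.07)^(1/0.55) ≈ 29.4645.
Output: y_gold = k_gold^0.45 = 29.4645^0.45 ≈ 4.5834.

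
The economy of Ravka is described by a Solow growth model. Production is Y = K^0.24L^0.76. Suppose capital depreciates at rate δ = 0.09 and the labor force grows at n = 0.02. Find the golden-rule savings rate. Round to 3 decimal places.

Capital per worker breaks even when investment replaces (n + δ)·k; here n + δ = 0.11.
At the golden rule MPK = n+δ, and in any Cobb-Douglas steady state s = (n+δ)·k/y = MPK·k/y = capital's share 0.24.

s_gold = 0.240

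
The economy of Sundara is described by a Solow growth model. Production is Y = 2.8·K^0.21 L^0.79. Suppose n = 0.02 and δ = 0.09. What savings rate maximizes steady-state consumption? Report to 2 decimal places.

n + δ = 0.02 + 0.09 = 0.11.
At the golden rule MPK = n+δ, and in any Cobb-Douglas steady state s = (n+δ)·k/y = MPK·k/y = capital's share 0.21.

s_gold = 0.21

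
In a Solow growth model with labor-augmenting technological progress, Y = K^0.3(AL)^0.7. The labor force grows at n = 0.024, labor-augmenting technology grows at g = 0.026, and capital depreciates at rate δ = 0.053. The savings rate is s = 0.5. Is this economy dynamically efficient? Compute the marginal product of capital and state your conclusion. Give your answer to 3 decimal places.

Capital per effective worker breaks even when investment replaces (n + g + δ)·k; here n + g + δ = 0.103.
Steady-state k*: s·k^0.3 = 0.103·k gives k* = (0.5/0.103)^(1/0.7) ≈ 9.5541.
MPK = 0.3·9.5541^(-0.7) ≈ 0.0618.
MPK < n+g+δ = 0.103, so the economy is dynamically inefficient (over-saving).

dynamically inefficient; MPK ≈ 0.062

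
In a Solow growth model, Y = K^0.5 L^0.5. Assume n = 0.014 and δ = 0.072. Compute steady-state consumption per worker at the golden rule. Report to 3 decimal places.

Capital per worker breaks even when investment replaces (n + δ)·k; here n + δ = 0.086.
Golden rule sets MPK = n+δ: 0.5·k^(0.5−1) = 0.086, so k_gold = (0.5/0.086)^(1/0.5) ≈ 33.8021.
y_gold = 33.8021^0.5 ≈ 5.8140.
c_gold = y_gold − (n+δ)·k_gold = 5.8140 − 0.086·33.8021 ≈ 2.9070.

c_gold ≈ 2.907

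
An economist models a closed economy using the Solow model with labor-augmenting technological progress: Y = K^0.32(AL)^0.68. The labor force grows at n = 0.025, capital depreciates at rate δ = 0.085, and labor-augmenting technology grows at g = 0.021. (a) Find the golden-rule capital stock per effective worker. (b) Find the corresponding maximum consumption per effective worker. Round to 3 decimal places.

(a) k_gold ≈ 3.719; (b) c_gold ≈ 1.035

Capital per effective worker breaks even when investment replaces (n + g + δ)·k; here n + g + δ = 0.131.
Maximizing c = f(k) − (n+g+δ)·k gives f'(k) = n+g+δ, i.e. 0.32·k^(0.32−1) = 0.131, so k_gold = (0.32/0.131)^(1/0.68) ≈ 3.7189.
y_gold = 3.7189^0.32 ≈ 1.5224; c_gold = y_gold − 0.131·k_gold ≈ 1.0352.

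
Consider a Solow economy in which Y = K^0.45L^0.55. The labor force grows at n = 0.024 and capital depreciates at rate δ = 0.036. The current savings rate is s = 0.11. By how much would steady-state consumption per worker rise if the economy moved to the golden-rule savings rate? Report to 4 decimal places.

Δc ≈ 1.3983

Capital per worker breaks even when investment replaces (n + δ)·k; here n + δ = 0.06.
Current steady state (s = 0.11): k* = (0.11/0.06)^(1/0.55) ≈ 3.0104, y* = 3.0104^0.45 ≈ 1.6420, c* = (1−0.11)·1.6420 ≈ 1.4614.
Setting f'(k) = n+δ gives 0.45·k^(0.45−1) = 0.06, hence k_gold = (0.45/0.06)^(1/0.55) ≈ 38.9960.
y_gold = 38.9960^0.45 ≈ 5.1995, c_gold = y_gold − 0.06·k_gold ≈ 2.8597.
Gain: Δc = 2.8597 − 1.4614 ≈ 1.3983.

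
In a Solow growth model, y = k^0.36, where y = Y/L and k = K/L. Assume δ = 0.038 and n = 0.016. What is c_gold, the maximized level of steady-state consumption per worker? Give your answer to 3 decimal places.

c_gold ≈ 1.860

Capital per worker breaks even when investment replaces (n + δ)·k; here n + δ = 0.054.
Setting f'(k) = n+δ gives 0.36·k^(0.36−1) = 0.054, hence k_gold = (0.36/0.054)^(1/0.64) ≈ 19.3802.
y_gold = 19.3802^0.36 ≈ 2.9070.
c_gold = y_gold − (n+δ)·k_gold = 2.9070 − 0.054·19.3802 ≈ 1.8605.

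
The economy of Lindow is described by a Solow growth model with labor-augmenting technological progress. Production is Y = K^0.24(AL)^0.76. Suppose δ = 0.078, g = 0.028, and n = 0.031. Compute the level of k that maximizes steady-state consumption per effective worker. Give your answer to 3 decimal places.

Break-even investment rate: n + g + δ = 0.031 + 0.028 + 0.078 = 0.137.
Maximizing c = f(k) − (n+g+δ)·k gives f'(k) = n+g+δ, i.e. 0.24·k^(0.24−1) = 0.137, so k_gold = (0.24/0.137)^(1/0.76) ≈ 2.0911.

k_gold ≈ 2.091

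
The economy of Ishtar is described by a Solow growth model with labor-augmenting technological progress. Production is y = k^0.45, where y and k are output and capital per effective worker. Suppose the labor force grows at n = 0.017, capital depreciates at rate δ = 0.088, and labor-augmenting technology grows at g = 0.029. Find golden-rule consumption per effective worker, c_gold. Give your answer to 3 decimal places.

Capital per effective worker breaks even when investment replaces (n + g + δ)·k; here n + g + δ = 0.134.
Golden rule sets MPK = n+g+δ: 0.45·k^(0.45−1) = 0.134, so k_gold = (0.45/0.134)^(1/0.55) ≈ 9.0481.
y_gold = 9.0481^0.45 ≈ 2.6943.
c_gold = y_gold − (n+g+δ)·k_gold = 2.6943 − 0.134·9.0481 ≈ 1.4819.

c_gold ≈ 1.482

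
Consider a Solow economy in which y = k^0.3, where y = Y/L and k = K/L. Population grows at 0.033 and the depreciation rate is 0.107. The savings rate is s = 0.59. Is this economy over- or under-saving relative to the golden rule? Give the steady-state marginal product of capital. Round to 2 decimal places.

over-saving; MPK ≈ 0.07

The effective depreciation rate is n + δ = 0.033 + 0.107 = 0.14.
Steady-state k*: s·k^0.3 = 0.14·k gives k* = (0.59/0.14)^(1/0.7) ≈ 7.8066.
MPK = 0.3·7.8066^(-0.7) ≈ 0.0712.
MPK < n+δ = 0.14, so the economy is dynamically inefficient (over-saving).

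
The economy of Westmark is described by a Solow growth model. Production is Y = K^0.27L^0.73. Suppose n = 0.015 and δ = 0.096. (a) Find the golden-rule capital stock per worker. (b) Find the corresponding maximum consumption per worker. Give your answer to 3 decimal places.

The effective depreciation rate is n + δ = 0.015 + 0.096 = 0.111.
Golden rule sets MPK = n+δ: 0.27·k^(0.27−1) = 0.111, so k_gold = (0.27/0.111)^(1/0.73) ≈ 3.3793.
y_gold = 3.3793^0.27 ≈ 1.3893; c_gold = y_gold − 0.111·k_gold ≈ 1.0142.

(a) k_gold ≈ 3.379; (b) c_gold ≈ 1.014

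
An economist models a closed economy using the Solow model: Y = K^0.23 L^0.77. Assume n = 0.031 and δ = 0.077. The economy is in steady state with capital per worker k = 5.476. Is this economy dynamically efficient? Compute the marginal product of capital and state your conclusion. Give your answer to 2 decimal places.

n + δ = 0.031 + 0.077 = 0.108.
MPK = 0.23·k^(0.23−1) = 0.23·5.476^(-0.77) ≈ 0.0621.
MPK < 0.108, so the economy is dynamically inefficient (over-saving).

dynamically inefficient; MPK ≈ 0.06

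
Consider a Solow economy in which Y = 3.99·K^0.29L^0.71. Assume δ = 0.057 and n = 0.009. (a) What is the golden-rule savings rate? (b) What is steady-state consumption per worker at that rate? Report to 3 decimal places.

(a) s_gold = 0.290; (b) c_gold ≈ 9.126

Capital per worker breaks even when investment replaces (n + δ)·k; here n + δ = 0.066.
For Cobb-Douglas, s_gold equals capital's share: s_gold = 0.29.
At the golden rule the marginal product of capital equals n+δ: 0.29·3.99·k^(0.29−1) = 0.066. Solving, k_gold = (0.29·3.99/0.066)^(1/0.71) ≈ 56.4767.
y_gold = 3.99·56.4767^0.29 ≈ 12.8533; c_gold = (1−0.29)·y_gold ≈ 9.1258.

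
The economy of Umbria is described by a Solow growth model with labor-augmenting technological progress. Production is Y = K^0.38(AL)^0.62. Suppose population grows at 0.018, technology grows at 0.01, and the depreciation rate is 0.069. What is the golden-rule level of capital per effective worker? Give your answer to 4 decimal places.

The effective depreciation rate is n + g + δ = 0.018 + 0.01 + 0.069 = 0.097.
Setting f'(k) = n+g+δ gives 0.38·k^(0.38−1) = 0.097, hence k_gold = (0.38/0.097)^(1/0.62) ≈ 9.0463.

k_gold ≈ 9.0463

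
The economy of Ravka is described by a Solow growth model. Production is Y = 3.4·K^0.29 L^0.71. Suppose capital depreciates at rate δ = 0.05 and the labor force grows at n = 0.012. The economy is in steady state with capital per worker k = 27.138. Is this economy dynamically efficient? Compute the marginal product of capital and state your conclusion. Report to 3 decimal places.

dynamically efficient; MPK ≈ 0.095

Capital per worker breaks even when investment replaces (n + δ)·k; here n + δ = 0.062.
MPK = 0.29·3.4·k^(0.29−1) = 0.29·3.4·27.138^(-0.71) ≈ 0.0946.
MPK > 0.062, so the economy is dynamically efficient (under-saving).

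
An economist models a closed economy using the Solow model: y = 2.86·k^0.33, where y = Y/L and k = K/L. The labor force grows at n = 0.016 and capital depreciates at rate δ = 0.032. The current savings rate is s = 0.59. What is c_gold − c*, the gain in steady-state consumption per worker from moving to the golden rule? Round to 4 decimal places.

Δc ≈ 1.5399

Break-even investment rate: n + δ = 0.016 + 0.032 = 0.048.
Current steady state (s = 0.59): k* = (0.59·2.86/0.048)^(1/0.67) ≈ 202.9682, y* = 2.86·202.9682^0.33 ≈ 16.5127, c* = (1−0.59)·16.5127 ≈ 6.7702.
Setting f'(k) = n+δ gives 0.33·2.86·k^(0.33−1) = 0.048, hence k_gold = (0.33·2.86/0.048)^(1/0.67) ≈ 85.2715.
y_gold = 2.86·85.2715^0.33 ≈ 12.4031, c_gold = y_gold − 0.048·k_gold ≈ 8.3101.
Gain: Δc = 8.3101 − 6.7702 ≈ 1.5399.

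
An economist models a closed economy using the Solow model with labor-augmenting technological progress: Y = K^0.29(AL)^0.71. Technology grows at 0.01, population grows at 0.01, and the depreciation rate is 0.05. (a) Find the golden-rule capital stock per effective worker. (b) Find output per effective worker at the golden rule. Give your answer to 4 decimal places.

Capital per effective worker breaks even when investment replaces (n + g + δ)·k; here n + g + δ = 0.07.
Setting f'(k) = n+g+δ gives 0.29·k^(0.29−1) = 0.07, hence k_gold = (0.29/0.07)^(1/0.71) ≈ 7.4035.
y_gold = 7.4035^0.29 ≈ 1.7870.

(a) k_gold ≈ 7.4035; (b) y_gold ≈ 1.7870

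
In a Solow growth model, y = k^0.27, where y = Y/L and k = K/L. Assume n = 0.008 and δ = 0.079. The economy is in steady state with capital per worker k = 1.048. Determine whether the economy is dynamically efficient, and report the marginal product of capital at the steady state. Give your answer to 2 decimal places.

dynamically efficient; MPK ≈ 0.26

The effective depreciation rate is n + δ = 0.008 + 0.079 = 0.087.
MPK = 0.27·k^(0.27−1) = 0.27·1.048^(-0.73) ≈ 0.2609.
MPK > 0.087, so the economy is dynamically efficient (under-saving).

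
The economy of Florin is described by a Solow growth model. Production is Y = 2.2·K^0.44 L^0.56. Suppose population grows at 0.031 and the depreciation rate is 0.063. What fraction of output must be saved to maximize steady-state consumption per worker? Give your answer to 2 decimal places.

s_gold = 0.44

Capital per worker breaks even when investment replaces (n + δ)·k; here n + δ = 0.094.
At the golden rule MPK = n+δ, and in any Cobb-Douglas steady state s = (n+δ)·k/y = MPK·k/y = capital's share 0.44.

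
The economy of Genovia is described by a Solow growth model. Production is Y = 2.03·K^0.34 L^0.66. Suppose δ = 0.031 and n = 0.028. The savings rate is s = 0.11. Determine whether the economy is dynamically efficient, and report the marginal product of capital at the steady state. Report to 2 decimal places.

Break-even investment rate: n + δ = 0.028 + 0.031 = 0.059.
Steady-state k*: s·A·k^0.34 = 0.059·k gives k* = (0.11·2.03/0.059)^(1/0.66) ≈ 7.5130.
MPK = 0.34·2.03·7.5130^(-0.66) ≈ 0.1824.
MPK > n+δ = 0.059, so the economy is dynamically efficient (under-saving).

dynamically efficient; MPK ≈ 0.18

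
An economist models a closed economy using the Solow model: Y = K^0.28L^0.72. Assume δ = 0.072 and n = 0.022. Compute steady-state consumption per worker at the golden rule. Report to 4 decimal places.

n + δ = 0.022 + 0.072 = 0.094.
At the golden rule the marginal product of capital equals n+δ: 0.28·k^(0.28−1) = 0.094. Solving, k_gold = (0.28/0.094)^(1/0.72) ≈ 4.5538.
y_gold = 4.5538^0.28 ≈ 1.5288.
c_gold = y_gold − (n+δ)·k_gold = 1.5288 − 0.094·4.5538 ≈ 1.1007.

c_gold ≈ 1.1007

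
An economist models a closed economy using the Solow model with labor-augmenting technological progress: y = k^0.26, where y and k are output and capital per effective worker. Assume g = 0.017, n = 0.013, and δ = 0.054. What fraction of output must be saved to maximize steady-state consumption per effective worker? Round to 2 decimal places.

n + g + δ = 0.013 + 0.017 + 0.054 = 0.084.
At the golden rule MPK = n+g+δ, and in any Cobb-Douglas steady state s = (n+g+δ)·k/y = MPK·k/y = capital's share 0.26.

s_gold = 0.26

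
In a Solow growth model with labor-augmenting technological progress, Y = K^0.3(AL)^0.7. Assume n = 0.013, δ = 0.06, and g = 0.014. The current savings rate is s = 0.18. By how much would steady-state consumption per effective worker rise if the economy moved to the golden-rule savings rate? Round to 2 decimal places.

Δc ≈ 0.07

n + g + δ = 0.013 + 0.014 + 0.06 = 0.087.
Current steady state (s = 0.18): k* = (0.18/0.087)^(1/0.7) ≈ 2.8254, y* = 2.8254^0.3 ≈ 1.3656, c* = (1−0.18)·1.3656 ≈ 1.1198.
Golden rule sets MPK = n+g+δ: 0.3·k^(0.3−1) = 0.087, so k_gold = (0.3/0.087)^(1/0.7) ≈ 5.8614.
y_gold = 5.8614^0.3 ≈ 1.6998, c_gold = y_gold − 0.087·k_gold ≈ 1.1899.
Gain: Δc = 1.1899 − 1.1198 ≈ 0.0701.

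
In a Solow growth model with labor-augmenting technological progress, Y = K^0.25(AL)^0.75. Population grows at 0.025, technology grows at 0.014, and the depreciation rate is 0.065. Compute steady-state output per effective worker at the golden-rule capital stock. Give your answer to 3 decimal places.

y_gold ≈ 1.340

n + g + δ = 0.025 + 0.014 + 0.065 = 0.104.
Maximizing c = f(k) − (n+g+δ)·k gives f'(k) = n+g+δ, i.e. 0.25·k^(0.25−1) = 0.104, so k_gold = (0.25/0.104)^(1/0.75) ≈ 3.2201.
Output: y_gold = k_gold^0.25 = 3.2201^0.25 ≈ 1.3396.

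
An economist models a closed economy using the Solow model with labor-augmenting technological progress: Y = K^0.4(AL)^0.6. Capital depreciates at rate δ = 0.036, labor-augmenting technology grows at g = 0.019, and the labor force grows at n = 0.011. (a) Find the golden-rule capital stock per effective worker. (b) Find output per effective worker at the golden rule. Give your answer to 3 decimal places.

(a) k_gold ≈ 20.146; (b) y_gold ≈ 3.324

Break-even investment rate: n + g + δ = 0.011 + 0.019 + 0.036 = 0.066.
At the golden rule the marginal product of capital equals n+g+δ: 0.4·k^(0.4−1) = 0.066. Solving, k_gold = (0.4/0.066)^(1/0.6) ≈ 20.1462.
y_gold = 20.1462^0.4 ≈ 3.3241.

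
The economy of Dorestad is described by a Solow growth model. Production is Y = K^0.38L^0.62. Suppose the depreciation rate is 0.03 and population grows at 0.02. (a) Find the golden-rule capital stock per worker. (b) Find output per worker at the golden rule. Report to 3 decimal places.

n + δ = 0.02 + 0.03 = 0.05.
Setting f'(k) = n+δ gives 0.38·k^(0.38−1) = 0.05, hence k_gold = (0.38/0.05)^(1/0.62) ≈ 26.3431.
y_gold = 26.3431^0.38 ≈ 3.4662.

(a) k_gold ≈ 26.343; (b) y_gold ≈ 3.466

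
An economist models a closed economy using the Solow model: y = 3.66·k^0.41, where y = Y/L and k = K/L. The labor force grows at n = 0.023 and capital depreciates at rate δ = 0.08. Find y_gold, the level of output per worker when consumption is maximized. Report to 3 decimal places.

Capital per worker breaks even when investment replaces (n + δ)·k; here n + δ = 0.103.
At the golden rule the marginal product of capital equals n+δ: 0.41·3.66·k^(0.41−1) = 0.103. Solving, k_gold = (0.41·3.66/0.103)^(1/0.59) ≈ 93.7371.
Output: y_gold = 3.66·k_gold^0.41 = 3.66·93.7371^0.41 ≈ 23.5486.

y_gold ≈ 23.549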